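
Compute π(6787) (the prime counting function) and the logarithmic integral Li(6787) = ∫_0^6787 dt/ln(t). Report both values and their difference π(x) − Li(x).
π(6787) = 873;  Li(6787) ≈ 890.23;  π(x) − Li(x) ≈ -17.23.

Direct count of primes ≤ 6787 gives π(6787) = 873. Numerical evaluation of the logarithmic integral gives Li(6787) ≈ 890.23. The difference π(x) − Li(x) ≈ -17.23 is typically negative for small/moderate x (Li(x) overestimates), though Littlewood's theorem shows this sign changes infinitely often.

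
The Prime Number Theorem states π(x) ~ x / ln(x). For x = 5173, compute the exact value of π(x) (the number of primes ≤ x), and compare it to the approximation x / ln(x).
π(5173) = 689;  x/ln(x) ≈ 604.94;  relative error ≈ 12.20%.

Directly count primes up to 5173: π(5173) = 689. The PNT approximation gives 5173/ln(5173) ≈ 5173/8.55121 ≈ 604.94. Relative error (π(x) − x/ln(x)) / π(x) ≈ 12.20%; the approximation is known to undercount slightly (Li(x) is a better estimate).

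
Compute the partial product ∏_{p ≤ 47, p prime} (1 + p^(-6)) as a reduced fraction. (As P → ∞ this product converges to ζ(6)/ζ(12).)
∏ = 862155056480201047883460386910418315829132841121015872043175453729006428800800000/847666095717512475523225986389496867701830685289319692004055511811488189213173229

The primes p ≤ 47 are [2, 3, 5, 7, 11, 13, 17, 19, 23, 29, 31, 37, 41, 43, 47]. For each, (1 + 1/p^6) = (p^6 + 1)/p^6. Multiplying these fractions over p ∈ [2, 3, 5, 7, 11, 13, 17, 19, 23, 29, 31, 37, 41, 43, 47] gives 862155056480201047883460386910418315829132841121015872043175453729006428800800000/847666095717512475523225986389496867701830685289319692004055511811488189213173229. (In the limit P → ∞ this tends to ζ(6)/ζ(12).)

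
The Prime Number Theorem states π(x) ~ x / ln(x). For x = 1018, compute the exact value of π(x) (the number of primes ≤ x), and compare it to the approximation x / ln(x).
π(1018) = 170;  x/ln(x) ≈ 146.99;  relative error ≈ 13.53%.

Directly count primes up to 1018: π(1018) = 170. The PNT approximation gives 1018/ln(1018) ≈ 1018/6.92560 ≈ 146.99. Relative error (π(x) − x/ln(x)) / π(x) ≈ 13.53%; the approximation is known to undercount slightly (Li(x) is a better estimate).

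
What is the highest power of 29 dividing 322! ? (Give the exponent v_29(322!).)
v_29(322!) = 11

Legendre's formula: v_p(n!) = Σ_{k ≥ 1} ⌊n / p^k⌋. For p = 29, n = 322, the terms are:
  ⌊322/29^1⌋ = ⌊322/29⌋ = 11
(the next term ⌊322/29^2⌋ = 0, terminating the sum). Summing: v_29(322!) = 11 = 11.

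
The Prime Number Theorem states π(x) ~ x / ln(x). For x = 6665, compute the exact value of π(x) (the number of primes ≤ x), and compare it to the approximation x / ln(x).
π(6665) = 859;  x/ln(x) ≈ 756.99;  relative error ≈ 11.88%.

Directly count primes up to 6665: π(6665) = 859. The PNT approximation gives 6665/ln(6665) ≈ 6665/8.80463 ≈ 756.99. Relative error (π(x) − x/ln(x)) / π(x) ≈ 11.88%; the approximation is known to undercount slightly (Li(x) is a better estimate).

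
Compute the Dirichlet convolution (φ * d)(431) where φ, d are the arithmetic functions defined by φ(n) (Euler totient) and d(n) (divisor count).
(φ * d)(431) = 432

Divisors of 431: [1, 431]. For each d | 431:
  d = 1: φ(1) · d(431/1) = 1 · 2 = 2
  d = 431: φ(431) · d(431/431) = 430 · 1 = 430
Summing: (φ * d)(431) = 2 + 430 = 432.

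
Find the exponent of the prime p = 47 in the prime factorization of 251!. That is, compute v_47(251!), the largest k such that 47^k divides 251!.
v_47(251!) = 5

Legendre's formula: v_p(n!) = Σ_{k ≥ 1} ⌊n / p^k⌋. For p = 47, n = 251, the terms are:
  ⌊251/47^1⌋ = ⌊251/47⌋ = 5
(the next term ⌊251/47^2⌋ = 0, terminating the sum). Summing: v_47(251!) = 5 = 5.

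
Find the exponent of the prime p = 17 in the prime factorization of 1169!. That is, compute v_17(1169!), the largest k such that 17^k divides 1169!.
v_17(1169!) = 72

Legendre's formula: v_p(n!) = Σ_{k ≥ 1} ⌊n / p^k⌋. For p = 17, n = 1169, the terms are:
  ⌊1169/17^1⌋ = ⌊1169/17⌋ = 68
  ⌊1169/17^2⌋ = ⌊1169/289⌋ = 4
(the next term ⌊1169/17^3⌋ = 0, terminating the sum). Summing: v_17(1169!) = 68 + 4 = 72.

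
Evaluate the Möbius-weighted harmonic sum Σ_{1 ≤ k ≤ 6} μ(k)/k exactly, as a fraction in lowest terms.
Σ μ(k)/k = 2/15

Values of μ(k) for 1 ≤ k ≤ 6: μ(1) = 1, μ(2) = -1, μ(3) = -1, μ(5) = -1, μ(6) = 1, with μ = 0 on non-squarefree integers. Summing μ(k)/k for k where μ(k) ≠ 0 gives 2/15 ≈ 0.1333. (PNT ⟺ this sum → 0 as n → ∞.)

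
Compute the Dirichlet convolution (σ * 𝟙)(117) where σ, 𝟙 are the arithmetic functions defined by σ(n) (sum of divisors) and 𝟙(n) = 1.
(σ * 𝟙)(117) = 270

Divisors of 117: [1, 3, 9, 13, 39, 117]. For each d | 117:
  d = 1: σ(1) · 𝟙(117/1) = 1 · 1 = 1
  d = 3: σ(3) · 𝟙(117/3) = 4 · 1 = 4
  d = 9: σ(9) · 𝟙(117/9) = 13 · 1 = 13
  d = 13: σ(13) · 𝟙(117/13) = 14 · 1 = 14
  d = 39: σ(39) · 𝟙(117/39) = 56 · 1 = 56
  d = 117: σ(117) · 𝟙(117/117) = 182 · 1 = 182
Summing: (σ * 𝟙)(117) = 1 + 4 + 13 + 14 + 56 + 182 = 270.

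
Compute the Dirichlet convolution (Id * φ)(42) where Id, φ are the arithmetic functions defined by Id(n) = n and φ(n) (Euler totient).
(Id * φ)(42) = 195

Divisors of 42: [1, 2, 3, 6, 7, 14, 21, 42]. For each d | 42:
  d = 1: Id(1) · φ(42/1) = 1 · 12 = 12
  d = 2: Id(2) · φ(42/2) = 2 · 12 = 24
  d = 3: Id(3) · φ(42/3) = 3 · 6 = 18
  d = 6: Id(6) · φ(42/6) = 6 · 6 = 36
  d = 7: Id(7) · φ(42/7) = 7 · 2 = 14
  d = 14: Id(14) · φ(42/14) = 14 · 2 = 28
  d = 21: Id(21) · φ(42/21) = 21 · 1 = 21
  d = 42: Id(42) · φ(42/42) = 42 · 1 = 42
Summing: (Id * φ)(42) = 12 + 24 + 18 + 36 + 14 + 28 + 21 + 42 = 195.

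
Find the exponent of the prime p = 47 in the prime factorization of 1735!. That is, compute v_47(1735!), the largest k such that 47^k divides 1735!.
v_47(1735!) = 36

Legendre's formula: v_p(n!) = Σ_{k ≥ 1} ⌊n / p^k⌋. For p = 47, n = 1735, the terms are:
  ⌊1735/47^1⌋ = ⌊1735/47⌋ = 36
(the next term ⌊1735/47^2⌋ = 0, terminating the sum). Summing: v_47(1735!) = 36 = 36.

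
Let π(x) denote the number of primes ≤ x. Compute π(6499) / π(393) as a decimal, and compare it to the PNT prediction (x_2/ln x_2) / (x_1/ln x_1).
π(6499)/π(393) = 842/77 ≈ 10.9351;  PNT prediction ≈ 11.2523.

π(393) = 77 and π(6499) = 842, so π(6499)/π(393) ≈ 10.9351. The PNT-predicted ratio is (6499/ln(6499)) / (393/ln(393)) ≈ 11.2523. The two agree to within a few percent, as expected.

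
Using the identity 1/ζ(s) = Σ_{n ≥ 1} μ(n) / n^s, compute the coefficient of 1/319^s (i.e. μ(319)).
μ(319) = 1

Factor n = 319 = 11 · 29. μ(n) = 0 if any exponent ≥ 2 (not squarefree); otherwise μ(n) = (−1)^{ω(n)} where ω(n) is the number of distinct prime factors. Applying: μ(319) = 1.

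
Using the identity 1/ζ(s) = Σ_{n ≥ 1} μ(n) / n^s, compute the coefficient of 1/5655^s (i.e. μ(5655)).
μ(5655) = 1

Factor n = 5655 = 3 · 5 · 13 · 29. μ(n) = 0 if any exponent ≥ 2 (not squarefree); otherwise μ(n) = (−1)^{ω(n)} where ω(n) is the number of distinct prime factors. Applying: μ(5655) = 1.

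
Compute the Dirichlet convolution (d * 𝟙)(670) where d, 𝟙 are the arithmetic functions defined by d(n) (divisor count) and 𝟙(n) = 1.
(d * 𝟙)(670) = 27

Divisors of 670: [1, 2, 5, 10, 67, 134, 335, 670]. For each d | 670:
  d = 1: d(1) · 𝟙(670/1) = 1 · 1 = 1
  d = 2: d(2) · 𝟙(670/2) = 2 · 1 = 2
  d = 5: d(5) · 𝟙(670/5) = 2 · 1 = 2
  d = 10: d(10) · 𝟙(670/10) = 4 · 1 = 4
  d = 67: d(67) · 𝟙(670/67) = 2 · 1 = 2
  d = 134: d(134) · 𝟙(670/134) = 4 · 1 = 4
  d = 335: d(335) · 𝟙(670/335) = 4 · 1 = 4
  d = 670: d(670) · 𝟙(670/670) = 8 · 1 = 8
Summing: (d * 𝟙)(670) = 1 + 2 + 2 + 4 + 2 + 4 + 4 + 8 = 27.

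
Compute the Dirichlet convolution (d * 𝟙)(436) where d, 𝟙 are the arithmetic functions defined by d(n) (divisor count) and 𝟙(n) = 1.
(d * 𝟙)(436) = 18

Divisors of 436: [1, 2, 4, 109, 218, 436]. For each d | 436:
  d = 1: d(1) · 𝟙(436/1) = 1 · 1 = 1
  d = 2: d(2) · 𝟙(436/2) = 2 · 1 = 2
  d = 4: d(4) · 𝟙(436/4) = 3 · 1 = 3
  d = 109: d(109) · 𝟙(436/109) = 2 · 1 = 2
  d = 218: d(218) · 𝟙(436/218) = 4 · 1 = 4
  d = 436: d(436) · 𝟙(436/436) = 6 · 1 = 6
Summing: (d * 𝟙)(436) = 1 + 2 + 3 + 2 + 4 + 6 = 18.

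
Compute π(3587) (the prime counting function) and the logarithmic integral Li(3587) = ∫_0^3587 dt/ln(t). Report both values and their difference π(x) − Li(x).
π(3587) = 502;  Li(3587) ≈ 515.25;  π(x) − Li(x) ≈ -13.25.

Direct count of primes ≤ 3587 gives π(3587) = 502. Numerical evaluation of the logarithmic integral gives Li(3587) ≈ 515.25. The difference π(x) − Li(x) ≈ -13.25 is typically negative for small/moderate x (Li(x) overestimates), though Littlewood's theorem shows this sign changes infinitely often.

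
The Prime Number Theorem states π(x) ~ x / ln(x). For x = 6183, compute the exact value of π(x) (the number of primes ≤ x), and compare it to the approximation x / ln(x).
π(6183) = 804;  x/ln(x) ≈ 708.28;  relative error ≈ 11.91%.

Directly count primes up to 6183: π(6183) = 804. The PNT approximation gives 6183/ln(6183) ≈ 6183/8.72956 ≈ 708.28. Relative error (π(x) − x/ln(x)) / π(x) ≈ 11.91%; the approximation is known to undercount slightly (Li(x) is a better estimate).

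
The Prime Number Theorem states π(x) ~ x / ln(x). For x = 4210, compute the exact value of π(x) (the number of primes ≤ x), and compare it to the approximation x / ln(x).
π(4210) = 575;  x/ln(x) ≈ 504.48;  relative error ≈ 12.26%.

Directly count primes up to 4210: π(4210) = 575. The PNT approximation gives 4210/ln(4210) ≈ 4210/8.34522 ≈ 504.48. Relative error (π(x) − x/ln(x)) / π(x) ≈ 12.26%; the approximation is known to undercount slightly (Li(x) is a better estimate).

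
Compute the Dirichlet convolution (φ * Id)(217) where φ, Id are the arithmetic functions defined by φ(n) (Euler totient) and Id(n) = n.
(φ * Id)(217) = 793

Divisors of 217: [1, 7, 31, 217]. For each d | 217:
  d = 1: φ(1) · Id(217/1) = 1 · 217 = 217
  d = 7: φ(7) · Id(217/7) = 6 · 31 = 186
  d = 31: φ(31) · Id(217/31) = 30 · 7 = 210
  d = 217: φ(217) · Id(217/217) = 180 · 1 = 180
Summing: (φ * Id)(217) = 217 + 186 + 210 + 180 = 793.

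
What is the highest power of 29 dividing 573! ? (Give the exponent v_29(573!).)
v_29(573!) = 19

Legendre's formula: v_p(n!) = Σ_{k ≥ 1} ⌊n / p^k⌋. For p = 29, n = 573, the terms are:
  ⌊573/29^1⌋ = ⌊573/29⌋ = 19
(the next term ⌊573/29^2⌋ = 0, terminating the sum). Summing: v_29(573!) = 19 = 19.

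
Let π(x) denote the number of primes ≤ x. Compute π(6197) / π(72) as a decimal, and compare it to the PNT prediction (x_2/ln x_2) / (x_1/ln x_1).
π(6197)/π(72) = 805/20 ≈ 40.2500;  PNT prediction ≈ 42.1550.

π(72) = 20 and π(6197) = 805, so π(6197)/π(72) ≈ 40.2500. The PNT-predicted ratio is (6197/ln(6197)) / (72/ln(72)) ≈ 42.1550. The two agree to within a few percent, as expected.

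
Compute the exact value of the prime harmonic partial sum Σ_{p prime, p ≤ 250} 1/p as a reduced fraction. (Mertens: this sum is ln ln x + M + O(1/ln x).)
Σ 1/p = 506873196134241441348690763593294873492730445394823722837469097176314709804649267964680634478659521/256041159035492609053110100510385311995538591998443060216114576417920917800321526504084465112487730

π(250) = 53, so the primes ≤ 250 are [2, 3, 5, 7, 11, 13, 17, 19, 23, 29, 31, 37, 41, 43, 47, 53, 59, 61, 67, 71, 73, 79, 83, 89, 97, 101, 103, 107, 109, 113, 127, 131, 137, 139, 149, 151, 157, 163, 167, 173, 179, 181, 191, 193, 197, 199, 211, 223, 227, 229, 233, 239, 241]. Summing 1/p over these primes: 506873196134241441348690763593294873492730445394823722837469097176314709804649267964680634478659521/256041159035492609053110100510385311995538591998443060216114576417920917800321526504084465112487730 ≈ 1.9797. Mertens estimate ln ln(250) + 0.2615 ≈ 1.9701.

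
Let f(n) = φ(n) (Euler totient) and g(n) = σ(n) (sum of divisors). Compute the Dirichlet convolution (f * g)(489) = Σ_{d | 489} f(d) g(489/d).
(φ * σ)(489) = 1956

Divisors of 489: [1, 3, 163, 489]. For each d | 489:
  d = 1: φ(1) · σ(489/1) = 1 · 656 = 656
  d = 3: φ(3) · σ(489/3) = 2 · 164 = 328
  d = 163: φ(163) · σ(489/163) = 162 · 4 = 648
  d = 489: φ(489) · σ(489/489) = 324 · 1 = 324
Summing: (φ * σ)(489) = 656 + 328 + 648 + 324 = 1956.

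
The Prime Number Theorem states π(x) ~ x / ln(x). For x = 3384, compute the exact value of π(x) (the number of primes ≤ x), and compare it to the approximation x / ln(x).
π(3384) = 476;  x/ln(x) ≈ 416.40;  relative error ≈ 12.52%.

Directly count primes up to 3384: π(3384) = 476. The PNT approximation gives 3384/ln(3384) ≈ 3384/8.12681 ≈ 416.40. Relative error (π(x) − x/ln(x)) / π(x) ≈ 12.52%; the approximation is known to undercount slightly (Li(x) is a better estimate).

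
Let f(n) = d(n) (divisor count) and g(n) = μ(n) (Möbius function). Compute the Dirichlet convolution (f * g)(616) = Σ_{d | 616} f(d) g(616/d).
(d * μ)(616) = 1

Divisors of 616: [1, 2, 4, 7, 8, 11, 14, 22, 28, 44, 56, 77, 88, 154, 308, 616]. For each d | 616:
  d = 1: d(1) · μ(616/1) = 1 · 0 = 0
  d = 2: d(2) · μ(616/2) = 2 · 0 = 0
  d = 4: d(4) · μ(616/4) = 3 · -1 = -3
  d = 7: d(7) · μ(616/7) = 2 · 0 = 0
  d = 8: d(8) · μ(616/8) = 4 · 1 = 4
  d = 11: d(11) · μ(616/11) = 2 · 0 = 0
  d = 14: d(14) · μ(616/14) = 4 · 0 = 0
  d = 22: d(22) · μ(616/22) = 4 · 0 = 0
  d = 28: d(28) · μ(616/28) = 6 · 1 = 6
  d = 44: d(44) · μ(616/44) = 6 · 1 = 6
  d = 56: d(56) · μ(616/56) = 8 · -1 = -8
  d = 77: d(77) · μ(616/77) = 4 · 0 = 0
  d = 88: d(88) · μ(616/88) = 8 · -1 = -8
  d = 154: d(154) · μ(616/154) = 8 · 0 = 0
  d = 308: d(308) · μ(616/308) = 12 · -1 = -12
  d = 616: d(616) · μ(616/616) = 16 · 1 = 16
Summing: (d * μ)(616) = 0 + 0 + -3 + 0 + 4 + 0 + 0 + 0 + 6 + 6 + -8 + 0 + -8 + 0 + -12 + 16 = 1.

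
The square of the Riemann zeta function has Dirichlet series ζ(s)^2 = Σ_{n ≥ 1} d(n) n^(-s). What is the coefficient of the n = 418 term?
d(418) = 8

ζ(s)^2 = (Σ 1/m^s)(Σ 1/k^s). The coefficient of 1/n^s in the product is the number of ordered pairs (m, k) with mk = n, which equals d(n). For n = 418, divisors are [1, 2, 11, 19, 22, 38, 209, 418], so d(418) = 8.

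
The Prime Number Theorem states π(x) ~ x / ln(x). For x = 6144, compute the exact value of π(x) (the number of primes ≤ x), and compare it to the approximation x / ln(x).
π(6144) = 801;  x/ln(x) ≈ 704.33;  relative error ≈ 12.07%.

Directly count primes up to 6144: π(6144) = 801. The PNT approximation gives 6144/ln(6144) ≈ 6144/8.72323 ≈ 704.33. Relative error (π(x) − x/ln(x)) / π(x) ≈ 12.07%; the approximation is known to undercount slightly (Li(x) is a better estimate).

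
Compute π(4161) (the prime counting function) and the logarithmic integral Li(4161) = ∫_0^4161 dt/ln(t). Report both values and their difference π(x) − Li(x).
π(4161) = 573;  Li(4161) ≈ 584.73;  π(x) − Li(x) ≈ -11.73.

Direct count of primes ≤ 4161 gives π(4161) = 573. Numerical evaluation of the logarithmic integral gives Li(4161) ≈ 584.73. The difference π(x) − Li(x) ≈ -11.73 is typically negative for small/moderate x (Li(x) overestimates), though Littlewood's theorem shows this sign changes infinitely often.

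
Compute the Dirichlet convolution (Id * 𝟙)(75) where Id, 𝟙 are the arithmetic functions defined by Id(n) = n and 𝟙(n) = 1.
(Id * 𝟙)(75) = 124

Divisors of 75: [1, 3, 5, 15, 25, 75]. For each d | 75:
  d = 1: Id(1) · 𝟙(75/1) = 1 · 1 = 1
  d = 3: Id(3) · 𝟙(75/3) = 3 · 1 = 3
  d = 5: Id(5) · 𝟙(75/5) = 5 · 1 = 5
  d = 15: Id(15) · 𝟙(75/15) = 15 · 1 = 15
  d = 25: Id(25) · 𝟙(75/25) = 25 · 1 = 25
  d = 75: Id(75) · 𝟙(75/75) = 75 · 1 = 75
Summing: (Id * 𝟙)(75) = 1 + 3 + 5 + 15 + 25 + 75 = 124.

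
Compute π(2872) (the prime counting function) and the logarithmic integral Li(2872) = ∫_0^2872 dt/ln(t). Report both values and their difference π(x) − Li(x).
π(2872) = 416;  Li(2872) ≈ 426.73;  π(x) − Li(x) ≈ -10.73.

Direct count of primes ≤ 2872 gives π(2872) = 416. Numerical evaluation of the logarithmic integral gives Li(2872) ≈ 426.73. The difference π(x) − Li(x) ≈ -10.73 is typically negative for small/moderate x (Li(x) overestimates), though Littlewood's theorem shows this sign changes infinitely often.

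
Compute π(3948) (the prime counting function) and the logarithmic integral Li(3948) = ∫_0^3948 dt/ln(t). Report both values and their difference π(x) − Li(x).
π(3948) = 548;  Li(3948) ≈ 559.09;  π(x) − Li(x) ≈ -11.09.

Direct count of primes ≤ 3948 gives π(3948) = 548. Numerical evaluation of the logarithmic integral gives Li(3948) ≈ 559.09. The difference π(x) − Li(x) ≈ -11.09 is typically negative for small/moderate x (Li(x) overestimates), though Littlewood's theorem shows this sign changes infinitely often.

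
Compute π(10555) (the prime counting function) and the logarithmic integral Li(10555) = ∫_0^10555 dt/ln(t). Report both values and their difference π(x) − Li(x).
π(10555) = 1288;  Li(10555) ≈ 1306.22;  π(x) − Li(x) ≈ -18.22.

Direct count of primes ≤ 10555 gives π(10555) = 1288. Numerical evaluation of the logarithmic integral gives Li(10555) ≈ 1306.22. The difference π(x) − Li(x) ≈ -18.22 is typically negative for small/moderate x (Li(x) overestimates), though Littlewood's theorem shows this sign changes infinitely often.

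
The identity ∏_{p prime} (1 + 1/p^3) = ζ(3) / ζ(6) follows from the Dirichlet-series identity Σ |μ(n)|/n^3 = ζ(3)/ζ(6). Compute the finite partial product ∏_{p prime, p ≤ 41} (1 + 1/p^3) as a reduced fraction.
∏ = 19748514390846878817381777408/16714921165084221808965643495

The primes p ≤ 41 are [2, 3, 5, 7, 11, 13, 17, 19, 23, 29, 31, 37, 41]. For each, (1 + 1/p^3) = (p^3 + 1)/p^3. Multiplying these fractions over p ∈ [2, 3, 5, 7, 11, 13, 17, 19, 23, 29, 31, 37, 41] gives 19748514390846878817381777408/16714921165084221808965643495. (In the limit P → ∞ this tends to ζ(3)/ζ(6).)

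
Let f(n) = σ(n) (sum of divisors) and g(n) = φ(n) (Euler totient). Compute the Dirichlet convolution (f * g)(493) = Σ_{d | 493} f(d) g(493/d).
(σ * φ)(493) = 1972

Divisors of 493: [1, 17, 29, 493]. For each d | 493:
  d = 1: σ(1) · φ(493/1) = 1 · 448 = 448
  d = 17: σ(17) · φ(493/17) = 18 · 28 = 504
  d = 29: σ(29) · φ(493/29) = 30 · 16 = 480
  d = 493: σ(493) · φ(493/493) = 540 · 1 = 540
Summing: (σ * φ)(493) = 448 + 504 + 480 + 540 = 1972.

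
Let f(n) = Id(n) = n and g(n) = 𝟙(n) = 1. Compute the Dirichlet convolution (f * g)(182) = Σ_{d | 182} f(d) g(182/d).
(Id * 𝟙)(182) = 336

Divisors of 182: [1, 2, 7, 13, 14, 26, 91, 182]. For each d | 182:
  d = 1: Id(1) · 𝟙(182/1) = 1 · 1 = 1
  d = 2: Id(2) · 𝟙(182/2) = 2 · 1 = 2
  d = 7: Id(7) · 𝟙(182/7) = 7 · 1 = 7
  d = 13: Id(13) · 𝟙(182/13) = 13 · 1 = 13
  d = 14: Id(14) · 𝟙(182/14) = 14 · 1 = 14
  d = 26: Id(26) · 𝟙(182/26) = 26 · 1 = 26
  d = 91: Id(91) · 𝟙(182/91) = 91 · 1 = 91
  d = 182: Id(182) · 𝟙(182/182) = 182 · 1 = 182
Summing: (Id * 𝟙)(182) = 1 + 2 + 7 + 13 + 14 + 26 + 91 + 182 = 336.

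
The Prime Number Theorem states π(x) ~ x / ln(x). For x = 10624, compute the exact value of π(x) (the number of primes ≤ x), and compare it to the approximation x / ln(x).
π(10624) = 1295;  x/ln(x) ≈ 1145.95;  relative error ≈ 11.51%.

Directly count primes up to 10624: π(10624) = 1295. The PNT approximation gives 10624/ln(10624) ≈ 10624/9.27087 ≈ 1145.95. Relative error (π(x) − x/ln(x)) / π(x) ≈ 11.51%; the approximation is known to undercount slightly (Li(x) is a better estimate).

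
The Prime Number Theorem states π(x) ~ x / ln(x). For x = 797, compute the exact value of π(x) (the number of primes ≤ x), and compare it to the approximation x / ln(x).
π(797) = 139;  x/ln(x) ≈ 119.30;  relative error ≈ 14.18%.

Directly count primes up to 797: π(797) = 139. The PNT approximation gives 797/ln(797) ≈ 797/6.68085 ≈ 119.30. Relative error (π(x) − x/ln(x)) / π(x) ≈ 14.18%; the approximation is known to undercount slightly (Li(x) is a better estimate).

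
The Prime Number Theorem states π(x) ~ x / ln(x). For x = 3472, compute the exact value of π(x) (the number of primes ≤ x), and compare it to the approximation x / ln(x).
π(3472) = 487;  x/ln(x) ≈ 425.88;  relative error ≈ 12.55%.

Directly count primes up to 3472: π(3472) = 487. The PNT approximation gives 3472/ln(3472) ≈ 3472/8.15249 ≈ 425.88. Relative error (π(x) − x/ln(x)) / π(x) ≈ 12.55%; the approximation is known to undercount slightly (Li(x) is a better estimate).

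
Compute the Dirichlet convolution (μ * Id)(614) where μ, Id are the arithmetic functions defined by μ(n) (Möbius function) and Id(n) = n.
(μ * Id)(614) = 306

Divisors of 614: [1, 2, 307, 614]. For each d | 614:
  d = 1: μ(1) · Id(614/1) = 1 · 614 = 614
  d = 2: μ(2) · Id(614/2) = -1 · 307 = -307
  d = 307: μ(307) · Id(614/307) = -1 · 2 = -2
  d = 614: μ(614) · Id(614/614) = 1 · 1 = 1
Summing: (μ * Id)(614) = 614 + -307 + -2 + 1 = 306.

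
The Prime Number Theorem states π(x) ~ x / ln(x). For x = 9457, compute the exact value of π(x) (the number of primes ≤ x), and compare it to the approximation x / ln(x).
π(9457) = 1170;  x/ln(x) ≈ 1033.04;  relative error ≈ 11.71%.

Directly count primes up to 9457: π(9457) = 1170. The PNT approximation gives 9457/ln(9457) ≈ 9457/9.15451 ≈ 1033.04. Relative error (π(x) − x/ln(x)) / π(x) ≈ 11.71%; the approximation is known to undercount slightly (Li(x) is a better estimate).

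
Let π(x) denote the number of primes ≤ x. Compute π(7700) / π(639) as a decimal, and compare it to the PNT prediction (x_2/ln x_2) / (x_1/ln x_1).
π(7700)/π(639) = 977/115 ≈ 8.4957;  PNT prediction ≈ 8.6985.

π(639) = 115 and π(7700) = 977, so π(7700)/π(639) ≈ 8.4957. The PNT-predicted ratio is (7700/ln(7700)) / (639/ln(639)) ≈ 8.6985. The two agree to within a few percent, as expected.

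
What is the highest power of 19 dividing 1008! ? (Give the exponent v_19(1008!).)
v_19(1008!) = 55

Legendre's formula: v_p(n!) = Σ_{k ≥ 1} ⌊n / p^k⌋. For p = 19, n = 1008, the terms are:
  ⌊1008/19^1⌋ = ⌊1008/19⌋ = 53
  ⌊1008/19^2⌋ = ⌊1008/361⌋ = 2
(the next term ⌊1008/19^3⌋ = 0, terminating the sum). Summing: v_19(1008!) = 53 + 2 = 55.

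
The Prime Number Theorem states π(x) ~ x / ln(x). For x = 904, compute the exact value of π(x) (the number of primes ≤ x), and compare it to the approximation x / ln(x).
π(904) = 154;  x/ln(x) ≈ 132.81;  relative error ≈ 13.76%.

Directly count primes up to 904: π(904) = 154. The PNT approximation gives 904/ln(904) ≈ 904/6.80683 ≈ 132.81. Relative error (π(x) − x/ln(x)) / π(x) ≈ 13.76%; the approximation is known to undercount slightly (Li(x) is a better estimate).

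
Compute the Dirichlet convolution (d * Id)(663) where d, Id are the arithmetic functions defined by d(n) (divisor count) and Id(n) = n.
(d * Id)(663) = 1425

Divisors of 663: [1, 3, 13, 17, 39, 51, 221, 663]. For each d | 663:
  d = 1: d(1) · Id(663/1) = 1 · 663 = 663
  d = 3: d(3) · Id(663/3) = 2 · 221 = 442
  d = 13: d(13) · Id(663/13) = 2 · 51 = 102
  d = 17: d(17) · Id(663/17) = 2 · 39 = 78
  d = 39: d(39) · Id(663/39) = 4 · 17 = 68
  d = 51: d(51) · Id(663/51) = 4 · 13 = 52
  d = 221: d(221) · Id(663/221) = 4 · 3 = 12
  d = 663: d(663) · Id(663/663) = 8 · 1 = 8
Summing: (d * Id)(663) = 663 + 442 + 102 + 78 + 68 + 52 + 12 + 8 = 1425.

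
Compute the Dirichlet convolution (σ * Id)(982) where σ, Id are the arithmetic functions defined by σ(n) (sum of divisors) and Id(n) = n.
(σ * Id)(982) = 4915

Divisors of 982: [1, 2, 491, 982]. For each d | 982:
  d = 1: σ(1) · Id(982/1) = 1 · 982 = 982
  d = 2: σ(2) · Id(982/2) = 3 · 491 = 1473
  d = 491: σ(491) · Id(982/491) = 492 · 2 = 984
  d = 982: σ(982) · Id(982/982) = 1476 · 1 = 1476
Summing: (σ * Id)(982) = 982 + 1473 + 984 + 1476 = 4915.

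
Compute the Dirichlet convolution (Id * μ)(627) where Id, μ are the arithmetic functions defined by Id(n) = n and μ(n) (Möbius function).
(Id * μ)(627) = 360

Divisors of 627: [1, 3, 11, 19, 33, 57, 209, 627]. For each d | 627:
  d = 1: Id(1) · μ(627/1) = 1 · -1 = -1
  d = 3: Id(3) · μ(627/3) = 3 · 1 = 3
  d = 11: Id(11) · μ(627/11) = 11 · 1 = 11
  d = 19: Id(19) · μ(627/19) = 19 · 1 = 19
  d = 33: Id(33) · μ(627/33) = 33 · -1 = -33
  d = 57: Id(57) · μ(627/57) = 57 · -1 = -57
  d = 209: Id(209) · μ(627/209) = 209 · -1 = -209
  d = 627: Id(627) · μ(627/627) = 627 · 1 = 627
Summing: (Id * μ)(627) = -1 + 3 + 11 + 19 + -33 + -57 + -209 + 627 = 360.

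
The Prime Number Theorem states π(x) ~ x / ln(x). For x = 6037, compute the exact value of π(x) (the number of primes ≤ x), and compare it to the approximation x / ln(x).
π(6037) = 787;  x/ln(x) ≈ 693.46;  relative error ≈ 11.89%.

Directly count primes up to 6037: π(6037) = 787. The PNT approximation gives 6037/ln(6037) ≈ 6037/8.70566 ≈ 693.46. Relative error (π(x) − x/ln(x)) / π(x) ≈ 11.89%; the approximation is known to undercount slightly (Li(x) is a better estimate).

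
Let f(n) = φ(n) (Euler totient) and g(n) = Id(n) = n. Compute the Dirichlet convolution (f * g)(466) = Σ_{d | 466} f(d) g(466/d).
(φ * Id)(466) = 1395

Divisors of 466: [1, 2, 233, 466]. For each d | 466:
  d = 1: φ(1) · Id(466/1) = 1 · 466 = 466
  d = 2: φ(2) · Id(466/2) = 1 · 233 = 233
  d = 233: φ(233) · Id(466/233) = 232 · 2 = 464
  d = 466: φ(466) · Id(466/466) = 232 · 1 = 232
Summing: (φ * Id)(466) = 466 + 233 + 464 + 232 = 1395.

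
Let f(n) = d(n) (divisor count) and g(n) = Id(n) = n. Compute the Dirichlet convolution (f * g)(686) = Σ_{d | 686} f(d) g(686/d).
(d * Id)(686) = 1864

Divisors of 686: [1, 2, 7, 14, 49, 98, 343, 686]. For each d | 686:
  d = 1: d(1) · Id(686/1) = 1 · 686 = 686
  d = 2: d(2) · Id(686/2) = 2 · 343 = 686
  d = 7: d(7) · Id(686/7) = 2 · 98 = 196
  d = 14: d(14) · Id(686/14) = 4 · 49 = 196
  d = 49: d(49) · Id(686/49) = 3 · 14 = 42
  d = 98: d(98) · Id(686/98) = 6 · 7 = 42
  d = 343: d(343) · Id(686/343) = 4 · 2 = 8
  d = 686: d(686) · Id(686/686) = 8 · 1 = 8
Summing: (d * Id)(686) = 686 + 686 + 196 + 196 + 42 + 42 + 8 + 8 = 1864.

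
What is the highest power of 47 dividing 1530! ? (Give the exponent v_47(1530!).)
v_47(1530!) = 32

Legendre's formula: v_p(n!) = Σ_{k ≥ 1} ⌊n / p^k⌋. For p = 47, n = 1530, the terms are:
  ⌊1530/47^1⌋ = ⌊1530/47⌋ = 32
(the next term ⌊1530/47^2⌋ = 0, terminating the sum). Summing: v_47(1530!) = 32 = 32.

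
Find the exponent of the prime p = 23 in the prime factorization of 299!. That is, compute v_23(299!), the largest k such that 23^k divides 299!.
v_23(299!) = 13

Legendre's formula: v_p(n!) = Σ_{k ≥ 1} ⌊n / p^k⌋. For p = 23, n = 299, the terms are:
  ⌊299/23^1⌋ = ⌊299/23⌋ = 13
(the next term ⌊299/23^2⌋ = 0, terminating the sum). Summing: v_23(299!) = 13 = 13.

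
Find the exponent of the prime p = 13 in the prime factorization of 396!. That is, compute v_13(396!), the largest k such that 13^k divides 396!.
v_13(396!) = 32

Legendre's formula: v_p(n!) = Σ_{k ≥ 1} ⌊n / p^k⌋. For p = 13, n = 396, the terms are:
  ⌊396/13^1⌋ = ⌊396/13⌋ = 30
  ⌊396/13^2⌋ = ⌊396/169⌋ = 2
(the next term ⌊396/13^3⌋ = 0, terminating the sum). Summing: v_13(396!) = 30 + 2 = 32.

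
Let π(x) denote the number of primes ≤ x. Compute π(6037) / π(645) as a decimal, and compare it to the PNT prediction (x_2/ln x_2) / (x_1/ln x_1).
π(6037)/π(645) = 787/117 ≈ 6.7265;  PNT prediction ≈ 6.9553.

π(645) = 117 and π(6037) = 787, so π(6037)/π(645) ≈ 6.7265. The PNT-predicted ratio is (6037/ln(6037)) / (645/ln(645)) ≈ 6.9553. The two agree to within a few percent, as expected.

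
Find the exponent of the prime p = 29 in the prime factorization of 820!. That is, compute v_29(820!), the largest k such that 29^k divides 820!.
v_29(820!) = 28

Legendre's formula: v_p(n!) = Σ_{k ≥ 1} ⌊n / p^k⌋. For p = 29, n = 820, the terms are:
  ⌊820/29^1⌋ = ⌊820/29⌋ = 28
(the next term ⌊820/29^2⌋ = 0, terminating the sum). Summing: v_29(820!) = 28 = 28.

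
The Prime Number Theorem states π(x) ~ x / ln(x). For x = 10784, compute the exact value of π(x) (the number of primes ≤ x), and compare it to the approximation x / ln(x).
π(10784) = 1313;  x/ln(x) ≈ 1161.34;  relative error ≈ 11.55%.

Directly count primes up to 10784: π(10784) = 1313. The PNT approximation gives 10784/ln(10784) ≈ 10784/9.28582 ≈ 1161.34. Relative error (π(x) − x/ln(x)) / π(x) ≈ 11.55%; the approximation is known to undercount slightly (Li(x) is a better estimate).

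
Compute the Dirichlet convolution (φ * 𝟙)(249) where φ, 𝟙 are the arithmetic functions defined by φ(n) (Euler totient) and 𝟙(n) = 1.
(φ * 𝟙)(249) = 249

Divisors of 249: [1, 3, 83, 249]. For each d | 249:
  d = 1: φ(1) · 𝟙(249/1) = 1 · 1 = 1
  d = 3: φ(3) · 𝟙(249/3) = 2 · 1 = 2
  d = 83: φ(83) · 𝟙(249/83) = 82 · 1 = 82
  d = 249: φ(249) · 𝟙(249/249) = 164 · 1 = 164
Summing: (φ * 𝟙)(249) = 1 + 2 + 82 + 164 = 249.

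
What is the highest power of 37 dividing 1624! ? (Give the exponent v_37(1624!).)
v_37(1624!) = 44

Legendre's formula: v_p(n!) = Σ_{k ≥ 1} ⌊n / p^k⌋. For p = 37, n = 1624, the terms are:
  ⌊1624/37^1⌋ = ⌊1624/37⌋ = 43
  ⌊1624/37^2⌋ = ⌊1624/1369⌋ = 1
(the next term ⌊1624/37^3⌋ = 0, terminating the sum). Summing: v_37(1624!) = 43 + 1 = 44.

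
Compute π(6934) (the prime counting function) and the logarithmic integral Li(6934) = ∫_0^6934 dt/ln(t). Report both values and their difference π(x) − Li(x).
π(6934) = 890;  Li(6934) ≈ 906.87;  π(x) − Li(x) ≈ -16.87.

Direct count of primes ≤ 6934 gives π(6934) = 890. Numerical evaluation of the logarithmic integral gives Li(6934) ≈ 906.87. The difference π(x) − Li(x) ≈ -16.87 is typically negative for small/moderate x (Li(x) overestimates), though Littlewood's theorem shows this sign changes infinitely often.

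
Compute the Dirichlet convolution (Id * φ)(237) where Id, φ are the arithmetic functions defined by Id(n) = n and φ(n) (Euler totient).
(Id * φ)(237) = 785

Divisors of 237: [1, 3, 79, 237]. For each d | 237:
  d = 1: Id(1) · φ(237/1) = 1 · 156 = 156
  d = 3: Id(3) · φ(237/3) = 3 · 78 = 234
  d = 79: Id(79) · φ(237/79) = 79 · 2 = 158
  d = 237: Id(237) · φ(237/237) = 237 · 1 = 237
Summing: (Id * φ)(237) = 156 + 234 + 158 + 237 = 785.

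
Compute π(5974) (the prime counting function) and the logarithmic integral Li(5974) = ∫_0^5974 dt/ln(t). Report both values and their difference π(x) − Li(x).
π(5974) = 781;  Li(5974) ≈ 797.42;  π(x) − Li(x) ≈ -16.42.

Direct count of primes ≤ 5974 gives π(5974) = 781. Numerical evaluation of the logarithmic integral gives Li(5974) ≈ 797.42. The difference π(x) − Li(x) ≈ -16.42 is typically negative for small/moderate x (Li(x) overestimates), though Littlewood's theorem shows this sign changes infinitely often.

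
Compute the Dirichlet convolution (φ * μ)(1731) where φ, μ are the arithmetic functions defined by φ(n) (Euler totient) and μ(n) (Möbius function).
(φ * μ)(1731) = 575

Divisors of 1731: [1, 3, 577, 1731]. For each d | 1731:
  d = 1: φ(1) · μ(1731/1) = 1 · 1 = 1
  d = 3: φ(3) · μ(1731/3) = 2 · -1 = -2
  d = 577: φ(577) · μ(1731/577) = 576 · -1 = -576
  d = 1731: φ(1731) · μ(1731/1731) = 1152 · 1 = 1152
Summing: (φ * μ)(1731) = 1 + -2 + -576 + 1152 = 575.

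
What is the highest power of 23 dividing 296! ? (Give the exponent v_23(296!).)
v_23(296!) = 12

Legendre's formula: v_p(n!) = Σ_{k ≥ 1} ⌊n / p^k⌋. For p = 23, n = 296, the terms are:
  ⌊296/23^1⌋ = ⌊296/23⌋ = 12
(the next term ⌊296/23^2⌋ = 0, terminating the sum). Summing: v_23(296!) = 12 = 12.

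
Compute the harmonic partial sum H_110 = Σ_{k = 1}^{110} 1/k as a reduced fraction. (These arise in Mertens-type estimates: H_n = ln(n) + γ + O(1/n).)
H_110 = 812425573941376284756780362571245808659649778037/153803387341307877636928566091115101174034840640

Direct summation: H_110 = 1 + 1/2 + ... + 1/110. The least common denominator is lcm(1, ..., 110) = 8459186303771933270031071135011330564571916235200; over this denominator the numerator is 8459186303771933270031071135011330564571916235200 + 4229593151885966635015535567505665282285958117600 + 2819728767923977756677023711670443521523972078400 + 2114796575942983317507767783752832641142979058800 + 1691837260754386654006214227002266112914383247040 + 1409864383961988878338511855835221760761986039200 + 1208455186253133324290153019287332937795988033600 + 1057398287971491658753883891876416320571489529400 + 939909589307992585559007903890147840507990692800 + 845918630377193327003107113501133056457191623520 + 769016936706539388184642830455575505870174203200 + 704932191980994439169255927917610880380993019600 + 650706638751687174617774702693179274197839710400 + 604227593126566662145076509643666468897994016800 + 563945753584795551335404742334088704304794415680 + 528699143985745829376941945938208160285744764700 + 497599194339525486472415949118313562621877425600 + 469954794653996292779503951945073920253995346400 + 445220331777470172106898480790070029714311380800 + 422959315188596663501553556750566528228595811760 + 402818395417711108096717673095777645931996011200 + 384508468353269694092321415227787752935087101600 + 367790708859649272610046571087449154981387662400 + 352466095990497219584627963958805440190496509800 + 338367452150877330801242845400453222582876649408 + 325353319375843587308887351346589637098919855200 + 313303196435997528519669301296715946835996897600 + 302113796563283331072538254821833234448997008400 + 291696079440411492070036935690045881536962628800 + 281972876792397775667702371167044352152397207840 + 272876977541030105484873262419720340792642459200 + 264349571992872914688470972969104080142872382350 + 256338978902179796061547610151858501956724734400 + 248799597169762743236207974559156781310938712800 + 241691037250626664858030603857466587559197606720 + 234977397326998146389751975972536960126997673200 + 228626656858700899190028949594900826069511249600 + 222610165888735086053449240395035014857155690400 + 216902212917229058205924900897726424732613236800 + 211479657594298331750776778375283264114297905880 + 206321617165169104147099295975886111331022347200 + 201409197708855554048358836547888822965998005600 + 196725262878417052791420258953751873594695726400 + 192254234176634847046160707613893876467543550800 + 187981917861598517111801580778029568101598138560 + 183895354429824636305023285543724577490693831200 + 179982687314296452553852577340666607756849281600 + 176233047995248609792313981979402720095248254900 + 172636455179019046327164717041047562542284004800 + 169183726075438665400621422700226611291438324704 + 165866398113175162157471983039437854207292475200 + 162676659687921793654443675673294818549459927600 + 159607288750413835283605115754930765369281438400 + 156651598217998764259834650648357973417998448800 + 153803387341307877636928566091115101174034840640 + 151056898281641665536269127410916617224498504200 + 148406777259156724035632826930023343238103793600 + 145848039720205746035018467845022940768481314400 + 143376039046981919831035103983242890924947732800 + 140986438396198887833851185583522176076198603920 + 138675185307736610984115920246087386304457643200 + 136438488770515052742436631209860170396321229600 + 134272798472570369365572557698592548643998670400 + 132174785996436457344235486484552040071436191175 + 130141327750337434923554940538635854839567942080 + 128169489451089898030773805075929250978362367200 + 126256511996596018955687628880766127829431585600 + 124399798584881371618103987279578390655469356400 + 122596902953216424203348857029149718327129220800 + 120845518625313332429015301928733293779598803360 + 119143469067210327746916494859314514993970651200 + 117488698663499073194875987986268480063498836600 + 115879264435231962603165358013853843350300222400 + 114313328429350449595014474797450413034755624800 + 112789150716959110267080948466817740860958883136 + 111305082944367543026724620197517507428577845200 + 109859562386648484026377547207939357981453457600 + 108451106458614529102962450448863212366306618400 + 107078307642682699620646470063434564108505268800 + 105739828797149165875388389187641632057148952940 + 104434398811999176173223100432238648945332299200 + 103160808582584552073549647987943055665511173600 + 101917907274360641807603266686883500777974894400 + 100704598854427777024179418273944411482999002800 + 99519838867905097294483189823662712524375485120 + 98362631439208526395710129476875936797347863200 + 97232026480137164023345645230015293845654209600 + 96127117088317423523080353806946938233771775400 + 95047037121032958090236754325970006343504676800 + 93990958930799258555900790389014784050799069280 + 92958091250241024945396386099025610599691387200 + 91947677214912318152511642771862288745346915600 + 90958992513676701828291087473240113597547486400 + 89991343657148226276926288670333303878424640800 + 89044066355494034421379696158014005942862276160 + 88116523997624304896156990989701360047624127450 + 87208106224452920309598671494962170768782641600 + 86318227589509523163582358520523781271142002400 + 85446326300726598687182536717286167318908244800 + 84591863037719332700310711350113305645719162352 + 83754319839326071980505654802092381827444715200 + 82933199056587581078735991519718927103646237600 + 82128022366717798738165739174867287034678798400 + 81338329843960896827221837836647409274729963800 + 80563679083542221619343534619155529186399202240 + 79803644375206917641802557877465382684640719200 + 79057815923102180093748328364591874435251553600 + 78325799108999382129917325324178986708999224400 + 77607213796072782293863037935883766647448772800 + 76901693670653938818464283045557550587017420320 = 44683406566775695661622919941418519476280737792035, so H_110 = 44683406566775695661622919941418519476280737792035/8459186303771933270031071135011330564571916235200; reducing by gcd(44683406566775695661622919941418519476280737792035, 8459186303771933270031071135011330564571916235200) = 55 gives 812425573941376284756780362571245808659649778037/153803387341307877636928566091115101174034840640 ≈ 5.28223. (The PNT-adjacent estimate ln(110) + γ ≈ 5.27770 matches within O(1/n).)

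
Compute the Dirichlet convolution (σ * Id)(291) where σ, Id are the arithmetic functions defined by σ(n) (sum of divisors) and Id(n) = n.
(σ * Id)(291) = 1365

Divisors of 291: [1, 3, 97, 291]. For each d | 291:
  d = 1: σ(1) · Id(291/1) = 1 · 291 = 291
  d = 3: σ(3) · Id(291/3) = 4 · 97 = 388
  d = 97: σ(97) · Id(291/97) = 98 · 3 = 294
  d = 291: σ(291) · Id(291/291) = 392 · 1 = 392
Summing: (σ * Id)(291) = 291 + 388 + 294 + 392 = 1365.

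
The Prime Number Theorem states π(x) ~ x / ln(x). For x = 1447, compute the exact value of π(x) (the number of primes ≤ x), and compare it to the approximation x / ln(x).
π(1447) = 229;  x/ln(x) ≈ 198.84;  relative error ≈ 13.17%.

Directly count primes up to 1447: π(1447) = 229. The PNT approximation gives 1447/ln(1447) ≈ 1447/7.27725 ≈ 198.84. Relative error (π(x) − x/ln(x)) / π(x) ≈ 13.17%; the approximation is known to undercount slightly (Li(x) is a better estimate).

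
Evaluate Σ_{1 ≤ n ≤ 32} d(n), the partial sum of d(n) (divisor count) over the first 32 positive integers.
Σ_{n ≤ 32} d(n) = 119

Compute d(n) for each 1 ≤ n ≤ 32: d(1) = 1, d(2) = 2, d(3) = 2, d(4) = 3, d(5) = 2, d(6) = 4, d(7) = 2, d(8) = 4, d(9) = 3, d(10) = 4, d(11) = 2, d(12) = 6, d(13) = 2, d(14) = 4, d(15) = 4, d(16) = 5, d(17) = 2, d(18) = 6, d(19) = 2, d(20) = 6, d(21) = 4, d(22) = 4, d(23) = 2, d(24) = 8, d(25) = 3, d(26) = 4, d(27) = 4, d(28) = 6, d(29) = 2, d(30) = 8, d(31) = 2, d(32) = 6. Summing all 32 values: 119. (Dirichlet's divisor formula: Σ_{n ≤ x} d(n) = x ln(x) + (2γ − 1) x + O(√x). For x = 32, the asymptotic estimate is ≈ 115.85.)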